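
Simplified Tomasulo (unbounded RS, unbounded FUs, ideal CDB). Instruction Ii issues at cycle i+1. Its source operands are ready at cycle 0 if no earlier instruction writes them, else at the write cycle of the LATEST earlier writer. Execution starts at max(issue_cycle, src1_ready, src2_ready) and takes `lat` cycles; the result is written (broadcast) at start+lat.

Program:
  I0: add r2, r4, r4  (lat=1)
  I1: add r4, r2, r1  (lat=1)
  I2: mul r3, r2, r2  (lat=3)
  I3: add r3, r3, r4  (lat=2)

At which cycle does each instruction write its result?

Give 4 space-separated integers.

Answer: 2 3 6 8

Derivation:
I0 add r2: issue@1 deps=(None,None) exec_start@1 write@2
I1 add r4: issue@2 deps=(0,None) exec_start@2 write@3
I2 mul r3: issue@3 deps=(0,0) exec_start@3 write@6
I3 add r3: issue@4 deps=(2,1) exec_start@6 write@8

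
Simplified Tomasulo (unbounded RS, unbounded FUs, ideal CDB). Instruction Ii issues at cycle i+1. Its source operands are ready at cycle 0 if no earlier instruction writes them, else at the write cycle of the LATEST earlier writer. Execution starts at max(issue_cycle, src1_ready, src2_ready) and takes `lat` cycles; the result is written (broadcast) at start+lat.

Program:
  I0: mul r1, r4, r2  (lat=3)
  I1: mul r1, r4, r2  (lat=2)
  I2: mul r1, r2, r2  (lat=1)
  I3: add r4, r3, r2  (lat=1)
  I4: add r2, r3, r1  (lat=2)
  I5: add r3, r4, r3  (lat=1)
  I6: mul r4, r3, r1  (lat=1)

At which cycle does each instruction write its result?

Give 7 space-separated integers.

Answer: 4 4 4 5 7 7 8

Derivation:
I0 mul r1: issue@1 deps=(None,None) exec_start@1 write@4
I1 mul r1: issue@2 deps=(None,None) exec_start@2 write@4
I2 mul r1: issue@3 deps=(None,None) exec_start@3 write@4
I3 add r4: issue@4 deps=(None,None) exec_start@4 write@5
I4 add r2: issue@5 deps=(None,2) exec_start@5 write@7
I5 add r3: issue@6 deps=(3,None) exec_start@6 write@7
I6 mul r4: issue@7 deps=(5,2) exec_start@7 write@8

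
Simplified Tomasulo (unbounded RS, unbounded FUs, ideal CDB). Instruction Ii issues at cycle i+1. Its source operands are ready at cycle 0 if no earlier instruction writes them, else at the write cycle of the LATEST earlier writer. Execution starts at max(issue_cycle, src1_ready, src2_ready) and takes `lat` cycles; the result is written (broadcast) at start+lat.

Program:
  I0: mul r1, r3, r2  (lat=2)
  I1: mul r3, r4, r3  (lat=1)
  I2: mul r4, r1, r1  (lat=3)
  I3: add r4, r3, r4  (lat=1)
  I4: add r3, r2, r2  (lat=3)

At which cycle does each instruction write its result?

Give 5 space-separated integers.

I0 mul r1: issue@1 deps=(None,None) exec_start@1 write@3
I1 mul r3: issue@2 deps=(None,None) exec_start@2 write@3
I2 mul r4: issue@3 deps=(0,0) exec_start@3 write@6
I3 add r4: issue@4 deps=(1,2) exec_start@6 write@7
I4 add r3: issue@5 deps=(None,None) exec_start@5 write@8

Answer: 3 3 6 7 8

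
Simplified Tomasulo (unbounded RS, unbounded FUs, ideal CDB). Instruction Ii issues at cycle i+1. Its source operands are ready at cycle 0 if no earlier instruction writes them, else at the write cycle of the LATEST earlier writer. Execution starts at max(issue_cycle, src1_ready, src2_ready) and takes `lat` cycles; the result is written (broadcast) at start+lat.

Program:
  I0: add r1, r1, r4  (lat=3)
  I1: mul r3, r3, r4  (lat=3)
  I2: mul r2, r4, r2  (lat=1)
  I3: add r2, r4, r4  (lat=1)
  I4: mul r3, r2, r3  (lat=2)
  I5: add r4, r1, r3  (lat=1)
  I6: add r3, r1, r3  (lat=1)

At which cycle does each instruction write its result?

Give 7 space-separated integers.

Answer: 4 5 4 5 7 8 8

Derivation:
I0 add r1: issue@1 deps=(None,None) exec_start@1 write@4
I1 mul r3: issue@2 deps=(None,None) exec_start@2 write@5
I2 mul r2: issue@3 deps=(None,None) exec_start@3 write@4
I3 add r2: issue@4 deps=(None,None) exec_start@4 write@5
I4 mul r3: issue@5 deps=(3,1) exec_start@5 write@7
I5 add r4: issue@6 deps=(0,4) exec_start@7 write@8
I6 add r3: issue@7 deps=(0,4) exec_start@7 write@8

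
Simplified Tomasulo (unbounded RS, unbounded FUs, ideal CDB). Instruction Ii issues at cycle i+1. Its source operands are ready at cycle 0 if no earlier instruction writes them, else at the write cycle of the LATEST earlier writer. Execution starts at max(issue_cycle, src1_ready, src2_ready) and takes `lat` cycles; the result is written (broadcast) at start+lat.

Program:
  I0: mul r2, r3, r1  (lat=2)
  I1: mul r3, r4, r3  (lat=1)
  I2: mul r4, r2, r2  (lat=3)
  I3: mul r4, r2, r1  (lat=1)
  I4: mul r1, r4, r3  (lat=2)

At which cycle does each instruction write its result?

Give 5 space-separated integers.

Answer: 3 3 6 5 7

Derivation:
I0 mul r2: issue@1 deps=(None,None) exec_start@1 write@3
I1 mul r3: issue@2 deps=(None,None) exec_start@2 write@3
I2 mul r4: issue@3 deps=(0,0) exec_start@3 write@6
I3 mul r4: issue@4 deps=(0,None) exec_start@4 write@5
I4 mul r1: issue@5 deps=(3,1) exec_start@5 write@7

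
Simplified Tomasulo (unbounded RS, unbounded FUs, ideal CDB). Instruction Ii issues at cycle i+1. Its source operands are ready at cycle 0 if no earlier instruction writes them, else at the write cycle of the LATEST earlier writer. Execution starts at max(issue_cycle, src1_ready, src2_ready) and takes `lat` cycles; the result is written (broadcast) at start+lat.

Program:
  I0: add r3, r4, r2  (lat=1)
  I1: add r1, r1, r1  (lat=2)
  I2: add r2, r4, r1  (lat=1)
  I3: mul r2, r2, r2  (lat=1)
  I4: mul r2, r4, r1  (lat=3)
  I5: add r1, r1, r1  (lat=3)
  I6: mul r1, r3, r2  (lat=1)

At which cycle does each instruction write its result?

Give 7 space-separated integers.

Answer: 2 4 5 6 8 9 9

Derivation:
I0 add r3: issue@1 deps=(None,None) exec_start@1 write@2
I1 add r1: issue@2 deps=(None,None) exec_start@2 write@4
I2 add r2: issue@3 deps=(None,1) exec_start@4 write@5
I3 mul r2: issue@4 deps=(2,2) exec_start@5 write@6
I4 mul r2: issue@5 deps=(None,1) exec_start@5 write@8
I5 add r1: issue@6 deps=(1,1) exec_start@6 write@9
I6 mul r1: issue@7 deps=(0,4) exec_start@8 write@9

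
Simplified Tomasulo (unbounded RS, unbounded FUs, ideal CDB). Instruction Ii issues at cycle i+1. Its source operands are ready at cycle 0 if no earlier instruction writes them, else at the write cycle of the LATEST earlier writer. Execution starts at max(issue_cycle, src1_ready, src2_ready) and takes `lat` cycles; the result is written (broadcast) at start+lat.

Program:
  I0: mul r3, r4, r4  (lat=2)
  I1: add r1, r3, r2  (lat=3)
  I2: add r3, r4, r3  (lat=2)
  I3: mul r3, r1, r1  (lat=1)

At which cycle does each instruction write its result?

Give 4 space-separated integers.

I0 mul r3: issue@1 deps=(None,None) exec_start@1 write@3
I1 add r1: issue@2 deps=(0,None) exec_start@3 write@6
I2 add r3: issue@3 deps=(None,0) exec_start@3 write@5
I3 mul r3: issue@4 deps=(1,1) exec_start@6 write@7

Answer: 3 6 5 7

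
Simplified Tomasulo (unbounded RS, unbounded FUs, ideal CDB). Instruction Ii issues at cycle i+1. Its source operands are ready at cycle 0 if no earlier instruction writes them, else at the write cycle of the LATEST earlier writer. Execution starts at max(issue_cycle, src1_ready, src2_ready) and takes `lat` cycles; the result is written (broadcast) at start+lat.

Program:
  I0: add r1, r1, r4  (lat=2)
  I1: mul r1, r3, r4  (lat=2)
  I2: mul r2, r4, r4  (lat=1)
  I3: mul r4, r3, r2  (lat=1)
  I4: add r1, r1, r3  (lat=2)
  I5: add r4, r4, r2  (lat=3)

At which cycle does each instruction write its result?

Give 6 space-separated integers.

Answer: 3 4 4 5 7 9

Derivation:
I0 add r1: issue@1 deps=(None,None) exec_start@1 write@3
I1 mul r1: issue@2 deps=(None,None) exec_start@2 write@4
I2 mul r2: issue@3 deps=(None,None) exec_start@3 write@4
I3 mul r4: issue@4 deps=(None,2) exec_start@4 write@5
I4 add r1: issue@5 deps=(1,None) exec_start@5 write@7
I5 add r4: issue@6 deps=(3,2) exec_start@6 write@9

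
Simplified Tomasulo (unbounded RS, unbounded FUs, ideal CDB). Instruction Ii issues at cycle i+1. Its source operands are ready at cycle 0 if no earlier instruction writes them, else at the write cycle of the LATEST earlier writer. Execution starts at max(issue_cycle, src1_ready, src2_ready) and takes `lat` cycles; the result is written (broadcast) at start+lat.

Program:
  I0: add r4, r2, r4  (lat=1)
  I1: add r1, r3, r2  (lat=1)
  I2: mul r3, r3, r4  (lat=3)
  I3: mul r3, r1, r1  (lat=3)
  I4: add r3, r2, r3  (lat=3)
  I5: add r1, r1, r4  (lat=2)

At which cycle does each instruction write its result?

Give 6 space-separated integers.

I0 add r4: issue@1 deps=(None,None) exec_start@1 write@2
I1 add r1: issue@2 deps=(None,None) exec_start@2 write@3
I2 mul r3: issue@3 deps=(None,0) exec_start@3 write@6
I3 mul r3: issue@4 deps=(1,1) exec_start@4 write@7
I4 add r3: issue@5 deps=(None,3) exec_start@7 write@10
I5 add r1: issue@6 deps=(1,0) exec_start@6 write@8

Answer: 2 3 6 7 10 8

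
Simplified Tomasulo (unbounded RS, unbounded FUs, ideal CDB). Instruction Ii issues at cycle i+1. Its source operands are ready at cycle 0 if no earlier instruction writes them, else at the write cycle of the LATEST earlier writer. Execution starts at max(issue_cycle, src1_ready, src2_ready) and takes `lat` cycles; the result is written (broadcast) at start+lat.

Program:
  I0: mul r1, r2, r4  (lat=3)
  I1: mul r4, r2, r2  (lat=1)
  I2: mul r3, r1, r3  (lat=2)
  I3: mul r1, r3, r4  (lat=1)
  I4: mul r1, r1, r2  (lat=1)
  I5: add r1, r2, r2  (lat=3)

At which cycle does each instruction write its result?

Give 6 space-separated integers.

I0 mul r1: issue@1 deps=(None,None) exec_start@1 write@4
I1 mul r4: issue@2 deps=(None,None) exec_start@2 write@3
I2 mul r3: issue@3 deps=(0,None) exec_start@4 write@6
I3 mul r1: issue@4 deps=(2,1) exec_start@6 write@7
I4 mul r1: issue@5 deps=(3,None) exec_start@7 write@8
I5 add r1: issue@6 deps=(None,None) exec_start@6 write@9

Answer: 4 3 6 7 8 9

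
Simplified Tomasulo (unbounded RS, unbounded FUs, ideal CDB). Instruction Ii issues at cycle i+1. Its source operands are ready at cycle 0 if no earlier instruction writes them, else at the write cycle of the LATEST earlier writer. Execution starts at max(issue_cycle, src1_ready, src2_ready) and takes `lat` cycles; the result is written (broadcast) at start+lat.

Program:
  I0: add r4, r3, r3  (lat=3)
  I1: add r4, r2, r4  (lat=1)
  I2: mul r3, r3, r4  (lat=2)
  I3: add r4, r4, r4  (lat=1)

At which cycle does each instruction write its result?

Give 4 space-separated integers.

Answer: 4 5 7 6

Derivation:
I0 add r4: issue@1 deps=(None,None) exec_start@1 write@4
I1 add r4: issue@2 deps=(None,0) exec_start@4 write@5
I2 mul r3: issue@3 deps=(None,1) exec_start@5 write@7
I3 add r4: issue@4 deps=(1,1) exec_start@5 write@6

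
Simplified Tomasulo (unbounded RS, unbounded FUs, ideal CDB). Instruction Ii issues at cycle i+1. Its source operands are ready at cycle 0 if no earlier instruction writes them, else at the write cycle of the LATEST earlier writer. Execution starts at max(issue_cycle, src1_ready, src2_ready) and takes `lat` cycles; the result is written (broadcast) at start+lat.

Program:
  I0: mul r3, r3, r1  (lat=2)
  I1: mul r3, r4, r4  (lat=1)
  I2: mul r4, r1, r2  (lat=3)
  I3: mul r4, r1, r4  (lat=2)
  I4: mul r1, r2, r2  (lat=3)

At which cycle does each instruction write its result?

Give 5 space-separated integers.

Answer: 3 3 6 8 8

Derivation:
I0 mul r3: issue@1 deps=(None,None) exec_start@1 write@3
I1 mul r3: issue@2 deps=(None,None) exec_start@2 write@3
I2 mul r4: issue@3 deps=(None,None) exec_start@3 write@6
I3 mul r4: issue@4 deps=(None,2) exec_start@6 write@8
I4 mul r1: issue@5 deps=(None,None) exec_start@5 write@8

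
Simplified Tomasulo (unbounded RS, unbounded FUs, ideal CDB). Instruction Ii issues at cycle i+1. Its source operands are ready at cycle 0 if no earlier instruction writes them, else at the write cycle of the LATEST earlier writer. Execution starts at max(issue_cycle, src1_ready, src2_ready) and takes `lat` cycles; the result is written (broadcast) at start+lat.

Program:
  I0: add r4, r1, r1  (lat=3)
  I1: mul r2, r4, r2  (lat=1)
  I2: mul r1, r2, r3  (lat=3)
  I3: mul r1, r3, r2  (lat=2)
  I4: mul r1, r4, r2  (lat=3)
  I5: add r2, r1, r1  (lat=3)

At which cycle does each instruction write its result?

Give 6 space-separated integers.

Answer: 4 5 8 7 8 11

Derivation:
I0 add r4: issue@1 deps=(None,None) exec_start@1 write@4
I1 mul r2: issue@2 deps=(0,None) exec_start@4 write@5
I2 mul r1: issue@3 deps=(1,None) exec_start@5 write@8
I3 mul r1: issue@4 deps=(None,1) exec_start@5 write@7
I4 mul r1: issue@5 deps=(0,1) exec_start@5 write@8
I5 add r2: issue@6 deps=(4,4) exec_start@8 write@11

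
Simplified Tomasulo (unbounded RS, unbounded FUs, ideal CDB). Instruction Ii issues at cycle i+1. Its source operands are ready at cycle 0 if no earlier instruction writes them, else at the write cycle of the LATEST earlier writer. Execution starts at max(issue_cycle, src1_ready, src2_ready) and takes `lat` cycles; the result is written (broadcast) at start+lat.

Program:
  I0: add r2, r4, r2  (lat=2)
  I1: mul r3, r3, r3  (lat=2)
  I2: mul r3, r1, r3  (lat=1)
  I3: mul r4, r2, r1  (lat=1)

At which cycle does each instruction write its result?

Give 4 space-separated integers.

I0 add r2: issue@1 deps=(None,None) exec_start@1 write@3
I1 mul r3: issue@2 deps=(None,None) exec_start@2 write@4
I2 mul r3: issue@3 deps=(None,1) exec_start@4 write@5
I3 mul r4: issue@4 deps=(0,None) exec_start@4 write@5

Answer: 3 4 5 5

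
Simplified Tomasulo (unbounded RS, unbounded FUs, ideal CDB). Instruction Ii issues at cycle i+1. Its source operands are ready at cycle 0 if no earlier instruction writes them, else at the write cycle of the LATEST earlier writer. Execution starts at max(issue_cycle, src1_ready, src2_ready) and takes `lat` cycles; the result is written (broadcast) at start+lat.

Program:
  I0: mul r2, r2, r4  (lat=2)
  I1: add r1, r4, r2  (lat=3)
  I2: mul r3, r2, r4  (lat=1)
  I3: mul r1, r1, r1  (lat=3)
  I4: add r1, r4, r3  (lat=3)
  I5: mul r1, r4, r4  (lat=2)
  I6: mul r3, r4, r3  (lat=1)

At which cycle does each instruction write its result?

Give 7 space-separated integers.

I0 mul r2: issue@1 deps=(None,None) exec_start@1 write@3
I1 add r1: issue@2 deps=(None,0) exec_start@3 write@6
I2 mul r3: issue@3 deps=(0,None) exec_start@3 write@4
I3 mul r1: issue@4 deps=(1,1) exec_start@6 write@9
I4 add r1: issue@5 deps=(None,2) exec_start@5 write@8
I5 mul r1: issue@6 deps=(None,None) exec_start@6 write@8
I6 mul r3: issue@7 deps=(None,2) exec_start@7 write@8

Answer: 3 6 4 9 8 8 8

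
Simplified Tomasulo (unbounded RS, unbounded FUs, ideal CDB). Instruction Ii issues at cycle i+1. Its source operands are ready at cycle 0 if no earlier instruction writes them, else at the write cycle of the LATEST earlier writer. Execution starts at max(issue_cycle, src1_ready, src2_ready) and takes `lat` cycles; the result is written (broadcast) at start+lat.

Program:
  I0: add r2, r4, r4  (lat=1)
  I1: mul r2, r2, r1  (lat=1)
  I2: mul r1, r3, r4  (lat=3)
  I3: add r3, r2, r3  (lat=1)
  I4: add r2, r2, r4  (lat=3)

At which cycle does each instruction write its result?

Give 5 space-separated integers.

I0 add r2: issue@1 deps=(None,None) exec_start@1 write@2
I1 mul r2: issue@2 deps=(0,None) exec_start@2 write@3
I2 mul r1: issue@3 deps=(None,None) exec_start@3 write@6
I3 add r3: issue@4 deps=(1,None) exec_start@4 write@5
I4 add r2: issue@5 deps=(1,None) exec_start@5 write@8

Answer: 2 3 6 5 8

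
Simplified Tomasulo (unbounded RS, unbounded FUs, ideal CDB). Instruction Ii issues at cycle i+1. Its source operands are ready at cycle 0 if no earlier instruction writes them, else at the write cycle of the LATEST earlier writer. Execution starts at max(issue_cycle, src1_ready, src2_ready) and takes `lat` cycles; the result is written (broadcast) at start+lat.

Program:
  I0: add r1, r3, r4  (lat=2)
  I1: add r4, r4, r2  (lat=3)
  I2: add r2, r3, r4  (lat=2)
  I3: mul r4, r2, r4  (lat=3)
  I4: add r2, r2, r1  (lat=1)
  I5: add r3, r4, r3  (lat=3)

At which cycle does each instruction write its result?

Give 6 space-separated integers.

I0 add r1: issue@1 deps=(None,None) exec_start@1 write@3
I1 add r4: issue@2 deps=(None,None) exec_start@2 write@5
I2 add r2: issue@3 deps=(None,1) exec_start@5 write@7
I3 mul r4: issue@4 deps=(2,1) exec_start@7 write@10
I4 add r2: issue@5 deps=(2,0) exec_start@7 write@8
I5 add r3: issue@6 deps=(3,None) exec_start@10 write@13

Answer: 3 5 7 10 8 13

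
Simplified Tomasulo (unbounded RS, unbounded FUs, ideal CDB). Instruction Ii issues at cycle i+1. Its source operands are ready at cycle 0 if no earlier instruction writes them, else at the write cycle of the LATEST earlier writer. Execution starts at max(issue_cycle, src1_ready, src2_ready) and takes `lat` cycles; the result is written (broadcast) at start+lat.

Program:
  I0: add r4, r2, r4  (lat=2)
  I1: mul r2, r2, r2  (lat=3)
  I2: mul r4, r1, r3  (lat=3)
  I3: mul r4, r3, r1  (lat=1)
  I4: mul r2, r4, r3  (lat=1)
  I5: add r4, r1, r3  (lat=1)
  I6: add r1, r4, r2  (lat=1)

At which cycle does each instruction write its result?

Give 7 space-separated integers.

I0 add r4: issue@1 deps=(None,None) exec_start@1 write@3
I1 mul r2: issue@2 deps=(None,None) exec_start@2 write@5
I2 mul r4: issue@3 deps=(None,None) exec_start@3 write@6
I3 mul r4: issue@4 deps=(None,None) exec_start@4 write@5
I4 mul r2: issue@5 deps=(3,None) exec_start@5 write@6
I5 add r4: issue@6 deps=(None,None) exec_start@6 write@7
I6 add r1: issue@7 deps=(5,4) exec_start@7 write@8

Answer: 3 5 6 5 6 7 8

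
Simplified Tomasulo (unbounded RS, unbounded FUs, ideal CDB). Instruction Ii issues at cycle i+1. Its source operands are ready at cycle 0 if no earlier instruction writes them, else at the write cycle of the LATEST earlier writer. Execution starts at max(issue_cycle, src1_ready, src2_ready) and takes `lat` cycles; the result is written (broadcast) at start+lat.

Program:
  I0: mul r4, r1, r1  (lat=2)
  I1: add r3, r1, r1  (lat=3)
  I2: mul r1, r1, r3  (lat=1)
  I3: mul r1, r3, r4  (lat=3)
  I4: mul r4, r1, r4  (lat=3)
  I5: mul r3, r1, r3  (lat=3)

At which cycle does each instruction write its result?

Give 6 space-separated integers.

Answer: 3 5 6 8 11 11

Derivation:
I0 mul r4: issue@1 deps=(None,None) exec_start@1 write@3
I1 add r3: issue@2 deps=(None,None) exec_start@2 write@5
I2 mul r1: issue@3 deps=(None,1) exec_start@5 write@6
I3 mul r1: issue@4 deps=(1,0) exec_start@5 write@8
I4 mul r4: issue@5 deps=(3,0) exec_start@8 write@11
I5 mul r3: issue@6 deps=(3,1) exec_start@8 write@11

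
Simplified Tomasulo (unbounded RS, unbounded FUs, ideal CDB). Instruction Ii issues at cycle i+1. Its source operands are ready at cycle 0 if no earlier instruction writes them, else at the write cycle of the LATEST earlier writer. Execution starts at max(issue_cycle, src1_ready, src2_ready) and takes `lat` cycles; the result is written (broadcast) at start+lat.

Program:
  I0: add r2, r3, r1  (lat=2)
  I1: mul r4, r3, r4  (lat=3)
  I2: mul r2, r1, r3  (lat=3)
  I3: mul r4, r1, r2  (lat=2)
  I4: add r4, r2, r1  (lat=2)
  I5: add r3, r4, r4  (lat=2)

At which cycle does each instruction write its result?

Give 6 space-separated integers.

I0 add r2: issue@1 deps=(None,None) exec_start@1 write@3
I1 mul r4: issue@2 deps=(None,None) exec_start@2 write@5
I2 mul r2: issue@3 deps=(None,None) exec_start@3 write@6
I3 mul r4: issue@4 deps=(None,2) exec_start@6 write@8
I4 add r4: issue@5 deps=(2,None) exec_start@6 write@8
I5 add r3: issue@6 deps=(4,4) exec_start@8 write@10

Answer: 3 5 6 8 8 10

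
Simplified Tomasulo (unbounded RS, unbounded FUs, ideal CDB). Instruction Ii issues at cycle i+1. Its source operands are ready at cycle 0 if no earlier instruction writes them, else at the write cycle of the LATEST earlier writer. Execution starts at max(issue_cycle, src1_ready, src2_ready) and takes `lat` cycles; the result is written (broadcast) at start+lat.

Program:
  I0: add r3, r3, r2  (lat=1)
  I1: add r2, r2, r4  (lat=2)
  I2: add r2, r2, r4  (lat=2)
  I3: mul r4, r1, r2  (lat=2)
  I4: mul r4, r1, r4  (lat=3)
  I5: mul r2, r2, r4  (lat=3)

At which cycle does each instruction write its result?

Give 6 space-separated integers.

I0 add r3: issue@1 deps=(None,None) exec_start@1 write@2
I1 add r2: issue@2 deps=(None,None) exec_start@2 write@4
I2 add r2: issue@3 deps=(1,None) exec_start@4 write@6
I3 mul r4: issue@4 deps=(None,2) exec_start@6 write@8
I4 mul r4: issue@5 deps=(None,3) exec_start@8 write@11
I5 mul r2: issue@6 deps=(2,4) exec_start@11 write@14

Answer: 2 4 6 8 11 14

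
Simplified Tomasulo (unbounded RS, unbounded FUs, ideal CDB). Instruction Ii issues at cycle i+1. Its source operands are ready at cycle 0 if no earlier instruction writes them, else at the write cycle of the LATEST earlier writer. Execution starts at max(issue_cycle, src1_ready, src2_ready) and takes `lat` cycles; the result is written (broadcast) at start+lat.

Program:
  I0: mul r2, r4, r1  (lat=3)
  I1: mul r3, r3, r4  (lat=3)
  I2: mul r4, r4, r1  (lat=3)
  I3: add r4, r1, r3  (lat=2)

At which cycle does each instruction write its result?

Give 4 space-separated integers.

Answer: 4 5 6 7

Derivation:
I0 mul r2: issue@1 deps=(None,None) exec_start@1 write@4
I1 mul r3: issue@2 deps=(None,None) exec_start@2 write@5
I2 mul r4: issue@3 deps=(None,None) exec_start@3 write@6
I3 add r4: issue@4 deps=(None,1) exec_start@5 write@7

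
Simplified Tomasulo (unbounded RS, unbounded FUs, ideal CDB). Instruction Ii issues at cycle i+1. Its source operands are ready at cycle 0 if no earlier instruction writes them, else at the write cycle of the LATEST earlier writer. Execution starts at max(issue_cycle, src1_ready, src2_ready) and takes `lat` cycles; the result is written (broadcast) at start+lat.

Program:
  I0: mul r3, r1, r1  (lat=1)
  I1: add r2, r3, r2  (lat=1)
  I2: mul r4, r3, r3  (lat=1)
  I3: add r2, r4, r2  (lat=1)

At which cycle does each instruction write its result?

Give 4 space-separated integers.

Answer: 2 3 4 5

Derivation:
I0 mul r3: issue@1 deps=(None,None) exec_start@1 write@2
I1 add r2: issue@2 deps=(0,None) exec_start@2 write@3
I2 mul r4: issue@3 deps=(0,0) exec_start@3 write@4
I3 add r2: issue@4 deps=(2,1) exec_start@4 write@5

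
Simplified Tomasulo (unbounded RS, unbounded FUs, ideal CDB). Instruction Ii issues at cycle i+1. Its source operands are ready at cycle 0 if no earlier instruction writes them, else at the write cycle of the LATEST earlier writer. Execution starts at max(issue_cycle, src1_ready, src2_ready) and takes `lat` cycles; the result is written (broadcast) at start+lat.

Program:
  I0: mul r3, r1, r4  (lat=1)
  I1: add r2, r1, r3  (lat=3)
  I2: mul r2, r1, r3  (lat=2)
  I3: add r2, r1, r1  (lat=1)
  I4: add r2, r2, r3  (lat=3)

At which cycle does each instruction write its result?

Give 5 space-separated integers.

Answer: 2 5 5 5 8

Derivation:
I0 mul r3: issue@1 deps=(None,None) exec_start@1 write@2
I1 add r2: issue@2 deps=(None,0) exec_start@2 write@5
I2 mul r2: issue@3 deps=(None,0) exec_start@3 write@5
I3 add r2: issue@4 deps=(None,None) exec_start@4 write@5
I4 add r2: issue@5 deps=(3,0) exec_start@5 write@8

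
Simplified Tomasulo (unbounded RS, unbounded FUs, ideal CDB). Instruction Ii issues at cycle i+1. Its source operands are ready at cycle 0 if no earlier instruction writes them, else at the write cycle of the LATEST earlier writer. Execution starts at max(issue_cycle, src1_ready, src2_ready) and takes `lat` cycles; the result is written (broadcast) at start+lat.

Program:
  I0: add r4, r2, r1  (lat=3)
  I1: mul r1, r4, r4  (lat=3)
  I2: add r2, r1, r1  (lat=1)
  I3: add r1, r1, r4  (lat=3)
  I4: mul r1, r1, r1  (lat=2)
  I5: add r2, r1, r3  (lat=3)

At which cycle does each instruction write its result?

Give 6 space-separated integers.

I0 add r4: issue@1 deps=(None,None) exec_start@1 write@4
I1 mul r1: issue@2 deps=(0,0) exec_start@4 write@7
I2 add r2: issue@3 deps=(1,1) exec_start@7 write@8
I3 add r1: issue@4 deps=(1,0) exec_start@7 write@10
I4 mul r1: issue@5 deps=(3,3) exec_start@10 write@12
I5 add r2: issue@6 deps=(4,None) exec_start@12 write@15

Answer: 4 7 8 10 12 15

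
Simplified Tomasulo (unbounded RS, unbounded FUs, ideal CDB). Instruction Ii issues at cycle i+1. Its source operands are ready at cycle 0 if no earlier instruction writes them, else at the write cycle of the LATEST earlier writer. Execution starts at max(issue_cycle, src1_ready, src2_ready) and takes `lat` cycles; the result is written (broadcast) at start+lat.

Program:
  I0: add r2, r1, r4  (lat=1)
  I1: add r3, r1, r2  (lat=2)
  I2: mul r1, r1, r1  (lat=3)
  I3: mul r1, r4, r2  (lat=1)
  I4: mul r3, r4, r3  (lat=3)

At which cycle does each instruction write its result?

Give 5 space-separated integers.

I0 add r2: issue@1 deps=(None,None) exec_start@1 write@2
I1 add r3: issue@2 deps=(None,0) exec_start@2 write@4
I2 mul r1: issue@3 deps=(None,None) exec_start@3 write@6
I3 mul r1: issue@4 deps=(None,0) exec_start@4 write@5
I4 mul r3: issue@5 deps=(None,1) exec_start@5 write@8

Answer: 2 4 6 5 8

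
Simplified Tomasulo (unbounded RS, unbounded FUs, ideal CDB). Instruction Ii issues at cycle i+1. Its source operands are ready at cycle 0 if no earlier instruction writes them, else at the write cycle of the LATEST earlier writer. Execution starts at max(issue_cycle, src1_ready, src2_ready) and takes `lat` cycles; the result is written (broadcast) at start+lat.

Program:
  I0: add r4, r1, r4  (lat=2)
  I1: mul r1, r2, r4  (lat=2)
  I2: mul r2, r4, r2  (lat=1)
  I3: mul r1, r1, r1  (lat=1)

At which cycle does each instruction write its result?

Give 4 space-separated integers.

I0 add r4: issue@1 deps=(None,None) exec_start@1 write@3
I1 mul r1: issue@2 deps=(None,0) exec_start@3 write@5
I2 mul r2: issue@3 deps=(0,None) exec_start@3 write@4
I3 mul r1: issue@4 deps=(1,1) exec_start@5 write@6

Answer: 3 5 4 6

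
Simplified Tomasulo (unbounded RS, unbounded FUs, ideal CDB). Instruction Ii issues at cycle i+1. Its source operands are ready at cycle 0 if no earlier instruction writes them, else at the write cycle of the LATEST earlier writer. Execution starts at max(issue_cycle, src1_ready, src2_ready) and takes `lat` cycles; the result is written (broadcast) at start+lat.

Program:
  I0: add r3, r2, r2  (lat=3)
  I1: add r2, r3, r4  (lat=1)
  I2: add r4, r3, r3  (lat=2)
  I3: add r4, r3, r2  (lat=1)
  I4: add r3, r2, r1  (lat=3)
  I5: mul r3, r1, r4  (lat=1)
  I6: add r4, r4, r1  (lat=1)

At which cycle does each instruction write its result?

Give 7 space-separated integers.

Answer: 4 5 6 6 8 7 8

Derivation:
I0 add r3: issue@1 deps=(None,None) exec_start@1 write@4
I1 add r2: issue@2 deps=(0,None) exec_start@4 write@5
I2 add r4: issue@3 deps=(0,0) exec_start@4 write@6
I3 add r4: issue@4 deps=(0,1) exec_start@5 write@6
I4 add r3: issue@5 deps=(1,None) exec_start@5 write@8
I5 mul r3: issue@6 deps=(None,3) exec_start@6 write@7
I6 add r4: issue@7 deps=(3,None) exec_start@7 write@8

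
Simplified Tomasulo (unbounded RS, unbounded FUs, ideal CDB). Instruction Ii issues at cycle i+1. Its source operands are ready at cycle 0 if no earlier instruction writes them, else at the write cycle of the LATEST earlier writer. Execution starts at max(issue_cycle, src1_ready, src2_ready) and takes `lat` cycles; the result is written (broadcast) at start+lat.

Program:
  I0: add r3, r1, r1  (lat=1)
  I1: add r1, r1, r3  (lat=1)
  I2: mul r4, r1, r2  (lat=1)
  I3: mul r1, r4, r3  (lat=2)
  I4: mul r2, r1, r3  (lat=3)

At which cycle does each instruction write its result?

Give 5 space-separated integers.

Answer: 2 3 4 6 9

Derivation:
I0 add r3: issue@1 deps=(None,None) exec_start@1 write@2
I1 add r1: issue@2 deps=(None,0) exec_start@2 write@3
I2 mul r4: issue@3 deps=(1,None) exec_start@3 write@4
I3 mul r1: issue@4 deps=(2,0) exec_start@4 write@6
I4 mul r2: issue@5 deps=(3,0) exec_start@6 write@9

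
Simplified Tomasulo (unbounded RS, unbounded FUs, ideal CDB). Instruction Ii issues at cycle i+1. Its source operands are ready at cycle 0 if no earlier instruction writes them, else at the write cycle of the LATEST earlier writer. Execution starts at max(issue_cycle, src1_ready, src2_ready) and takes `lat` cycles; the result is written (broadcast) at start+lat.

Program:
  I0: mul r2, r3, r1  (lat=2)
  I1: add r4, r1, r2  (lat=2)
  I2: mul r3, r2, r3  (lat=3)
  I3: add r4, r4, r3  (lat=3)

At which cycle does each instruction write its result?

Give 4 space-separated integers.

I0 mul r2: issue@1 deps=(None,None) exec_start@1 write@3
I1 add r4: issue@2 deps=(None,0) exec_start@3 write@5
I2 mul r3: issue@3 deps=(0,None) exec_start@3 write@6
I3 add r4: issue@4 deps=(1,2) exec_start@6 write@9

Answer: 3 5 6 9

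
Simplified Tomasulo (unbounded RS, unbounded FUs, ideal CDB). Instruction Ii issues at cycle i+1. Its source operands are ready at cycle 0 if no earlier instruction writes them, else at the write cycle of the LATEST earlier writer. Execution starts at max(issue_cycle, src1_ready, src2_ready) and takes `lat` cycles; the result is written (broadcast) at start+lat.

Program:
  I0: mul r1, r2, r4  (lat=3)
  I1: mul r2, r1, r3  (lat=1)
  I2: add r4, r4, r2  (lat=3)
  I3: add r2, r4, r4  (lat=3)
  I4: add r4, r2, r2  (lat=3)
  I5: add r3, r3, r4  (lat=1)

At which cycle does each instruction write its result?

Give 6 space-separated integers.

Answer: 4 5 8 11 14 15

Derivation:
I0 mul r1: issue@1 deps=(None,None) exec_start@1 write@4
I1 mul r2: issue@2 deps=(0,None) exec_start@4 write@5
I2 add r4: issue@3 deps=(None,1) exec_start@5 write@8
I3 add r2: issue@4 deps=(2,2) exec_start@8 write@11
I4 add r4: issue@5 deps=(3,3) exec_start@11 write@14
I5 add r3: issue@6 deps=(None,4) exec_start@14 write@15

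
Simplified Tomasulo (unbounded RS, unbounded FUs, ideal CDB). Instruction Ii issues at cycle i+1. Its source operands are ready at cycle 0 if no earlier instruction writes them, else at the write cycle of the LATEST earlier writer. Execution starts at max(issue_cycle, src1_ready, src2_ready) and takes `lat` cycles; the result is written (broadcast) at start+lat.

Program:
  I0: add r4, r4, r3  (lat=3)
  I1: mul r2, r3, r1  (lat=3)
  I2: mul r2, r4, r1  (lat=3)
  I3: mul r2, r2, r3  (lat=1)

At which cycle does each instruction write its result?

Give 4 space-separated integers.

Answer: 4 5 7 8

Derivation:
I0 add r4: issue@1 deps=(None,None) exec_start@1 write@4
I1 mul r2: issue@2 deps=(None,None) exec_start@2 write@5
I2 mul r2: issue@3 deps=(0,None) exec_start@4 write@7
I3 mul r2: issue@4 deps=(2,None) exec_start@7 write@8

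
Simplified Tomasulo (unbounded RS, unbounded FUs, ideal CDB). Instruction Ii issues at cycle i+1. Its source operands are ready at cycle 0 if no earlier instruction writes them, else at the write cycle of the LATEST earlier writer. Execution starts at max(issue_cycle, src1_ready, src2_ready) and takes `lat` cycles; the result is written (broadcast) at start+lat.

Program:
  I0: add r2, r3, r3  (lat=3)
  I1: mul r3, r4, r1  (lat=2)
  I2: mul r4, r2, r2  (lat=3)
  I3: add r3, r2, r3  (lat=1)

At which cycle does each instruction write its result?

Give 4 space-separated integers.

I0 add r2: issue@1 deps=(None,None) exec_start@1 write@4
I1 mul r3: issue@2 deps=(None,None) exec_start@2 write@4
I2 mul r4: issue@3 deps=(0,0) exec_start@4 write@7
I3 add r3: issue@4 deps=(0,1) exec_start@4 write@5

Answer: 4 4 7 5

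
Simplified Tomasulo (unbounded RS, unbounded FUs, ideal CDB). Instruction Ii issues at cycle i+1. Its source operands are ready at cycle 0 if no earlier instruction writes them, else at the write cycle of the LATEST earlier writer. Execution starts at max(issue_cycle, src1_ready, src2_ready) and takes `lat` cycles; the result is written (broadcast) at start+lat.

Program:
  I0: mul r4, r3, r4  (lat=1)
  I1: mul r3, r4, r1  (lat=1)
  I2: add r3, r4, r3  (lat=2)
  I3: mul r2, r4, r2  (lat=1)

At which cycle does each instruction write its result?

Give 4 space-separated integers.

I0 mul r4: issue@1 deps=(None,None) exec_start@1 write@2
I1 mul r3: issue@2 deps=(0,None) exec_start@2 write@3
I2 add r3: issue@3 deps=(0,1) exec_start@3 write@5
I3 mul r2: issue@4 deps=(0,None) exec_start@4 write@5

Answer: 2 3 5 5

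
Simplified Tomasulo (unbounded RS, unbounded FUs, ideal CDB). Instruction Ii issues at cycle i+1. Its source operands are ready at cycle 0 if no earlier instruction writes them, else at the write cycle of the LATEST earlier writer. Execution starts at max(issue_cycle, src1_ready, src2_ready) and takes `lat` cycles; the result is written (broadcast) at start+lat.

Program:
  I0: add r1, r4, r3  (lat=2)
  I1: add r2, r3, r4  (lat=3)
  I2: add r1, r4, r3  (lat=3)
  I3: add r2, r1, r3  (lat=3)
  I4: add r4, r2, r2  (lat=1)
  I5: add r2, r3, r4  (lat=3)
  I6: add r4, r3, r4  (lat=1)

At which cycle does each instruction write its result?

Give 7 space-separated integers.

I0 add r1: issue@1 deps=(None,None) exec_start@1 write@3
I1 add r2: issue@2 deps=(None,None) exec_start@2 write@5
I2 add r1: issue@3 deps=(None,None) exec_start@3 write@6
I3 add r2: issue@4 deps=(2,None) exec_start@6 write@9
I4 add r4: issue@5 deps=(3,3) exec_start@9 write@10
I5 add r2: issue@6 deps=(None,4) exec_start@10 write@13
I6 add r4: issue@7 deps=(None,4) exec_start@10 write@11

Answer: 3 5 6 9 10 13 11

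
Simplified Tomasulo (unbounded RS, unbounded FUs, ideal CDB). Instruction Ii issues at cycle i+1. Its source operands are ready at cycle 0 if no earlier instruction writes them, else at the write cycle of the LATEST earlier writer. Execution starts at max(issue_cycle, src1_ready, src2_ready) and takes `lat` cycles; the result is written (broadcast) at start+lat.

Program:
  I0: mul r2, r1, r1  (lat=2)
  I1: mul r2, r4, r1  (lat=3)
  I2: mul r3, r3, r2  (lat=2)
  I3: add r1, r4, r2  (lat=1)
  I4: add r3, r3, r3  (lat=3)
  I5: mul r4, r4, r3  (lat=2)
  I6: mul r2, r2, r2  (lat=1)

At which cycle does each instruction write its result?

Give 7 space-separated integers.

Answer: 3 5 7 6 10 12 8

Derivation:
I0 mul r2: issue@1 deps=(None,None) exec_start@1 write@3
I1 mul r2: issue@2 deps=(None,None) exec_start@2 write@5
I2 mul r3: issue@3 deps=(None,1) exec_start@5 write@7
I3 add r1: issue@4 deps=(None,1) exec_start@5 write@6
I4 add r3: issue@5 deps=(2,2) exec_start@7 write@10
I5 mul r4: issue@6 deps=(None,4) exec_start@10 write@12
I6 mul r2: issue@7 deps=(1,1) exec_start@7 write@8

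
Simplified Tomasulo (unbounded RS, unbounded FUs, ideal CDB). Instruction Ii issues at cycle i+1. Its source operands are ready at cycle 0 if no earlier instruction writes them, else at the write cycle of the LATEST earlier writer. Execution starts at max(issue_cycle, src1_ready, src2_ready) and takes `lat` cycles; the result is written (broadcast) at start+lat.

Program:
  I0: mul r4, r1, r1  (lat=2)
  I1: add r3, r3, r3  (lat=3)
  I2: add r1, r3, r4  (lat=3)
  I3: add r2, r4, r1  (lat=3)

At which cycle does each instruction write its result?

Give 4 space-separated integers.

I0 mul r4: issue@1 deps=(None,None) exec_start@1 write@3
I1 add r3: issue@2 deps=(None,None) exec_start@2 write@5
I2 add r1: issue@3 deps=(1,0) exec_start@5 write@8
I3 add r2: issue@4 deps=(0,2) exec_start@8 write@11

Answer: 3 5 8 11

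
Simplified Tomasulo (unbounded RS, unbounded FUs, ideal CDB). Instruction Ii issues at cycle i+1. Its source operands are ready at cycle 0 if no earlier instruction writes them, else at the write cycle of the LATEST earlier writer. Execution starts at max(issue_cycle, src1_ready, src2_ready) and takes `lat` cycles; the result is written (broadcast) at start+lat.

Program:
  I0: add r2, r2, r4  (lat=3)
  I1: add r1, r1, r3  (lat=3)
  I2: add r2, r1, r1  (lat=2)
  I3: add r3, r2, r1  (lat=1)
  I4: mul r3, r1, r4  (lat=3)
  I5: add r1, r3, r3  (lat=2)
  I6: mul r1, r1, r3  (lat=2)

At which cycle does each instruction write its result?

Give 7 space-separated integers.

Answer: 4 5 7 8 8 10 12

Derivation:
I0 add r2: issue@1 deps=(None,None) exec_start@1 write@4
I1 add r1: issue@2 deps=(None,None) exec_start@2 write@5
I2 add r2: issue@3 deps=(1,1) exec_start@5 write@7
I3 add r3: issue@4 deps=(2,1) exec_start@7 write@8
I4 mul r3: issue@5 deps=(1,None) exec_start@5 write@8
I5 add r1: issue@6 deps=(4,4) exec_start@8 write@10
I6 mul r1: issue@7 deps=(5,4) exec_start@10 write@12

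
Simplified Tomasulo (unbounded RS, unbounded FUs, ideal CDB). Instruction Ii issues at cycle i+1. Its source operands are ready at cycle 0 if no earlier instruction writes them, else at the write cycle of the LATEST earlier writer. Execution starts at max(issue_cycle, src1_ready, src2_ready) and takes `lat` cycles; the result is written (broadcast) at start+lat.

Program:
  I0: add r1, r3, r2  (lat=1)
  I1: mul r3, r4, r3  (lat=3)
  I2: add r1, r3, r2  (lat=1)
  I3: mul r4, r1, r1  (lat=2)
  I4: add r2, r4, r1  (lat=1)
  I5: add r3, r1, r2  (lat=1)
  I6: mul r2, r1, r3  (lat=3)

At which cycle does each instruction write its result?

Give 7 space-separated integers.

I0 add r1: issue@1 deps=(None,None) exec_start@1 write@2
I1 mul r3: issue@2 deps=(None,None) exec_start@2 write@5
I2 add r1: issue@3 deps=(1,None) exec_start@5 write@6
I3 mul r4: issue@4 deps=(2,2) exec_start@6 write@8
I4 add r2: issue@5 deps=(3,2) exec_start@8 write@9
I5 add r3: issue@6 deps=(2,4) exec_start@9 write@10
I6 mul r2: issue@7 deps=(2,5) exec_start@10 write@13

Answer: 2 5 6 8 9 10 13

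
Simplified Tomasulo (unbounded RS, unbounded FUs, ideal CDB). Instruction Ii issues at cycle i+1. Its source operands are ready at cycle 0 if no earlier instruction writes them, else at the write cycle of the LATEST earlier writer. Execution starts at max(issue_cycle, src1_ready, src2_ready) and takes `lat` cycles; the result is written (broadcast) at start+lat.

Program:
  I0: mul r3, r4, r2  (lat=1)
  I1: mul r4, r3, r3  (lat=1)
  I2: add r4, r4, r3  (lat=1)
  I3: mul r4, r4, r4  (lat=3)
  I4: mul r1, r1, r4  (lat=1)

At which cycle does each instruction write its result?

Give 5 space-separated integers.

Answer: 2 3 4 7 8

Derivation:
I0 mul r3: issue@1 deps=(None,None) exec_start@1 write@2
I1 mul r4: issue@2 deps=(0,0) exec_start@2 write@3
I2 add r4: issue@3 deps=(1,0) exec_start@3 write@4
I3 mul r4: issue@4 deps=(2,2) exec_start@4 write@7
I4 mul r1: issue@5 deps=(None,3) exec_start@7 write@8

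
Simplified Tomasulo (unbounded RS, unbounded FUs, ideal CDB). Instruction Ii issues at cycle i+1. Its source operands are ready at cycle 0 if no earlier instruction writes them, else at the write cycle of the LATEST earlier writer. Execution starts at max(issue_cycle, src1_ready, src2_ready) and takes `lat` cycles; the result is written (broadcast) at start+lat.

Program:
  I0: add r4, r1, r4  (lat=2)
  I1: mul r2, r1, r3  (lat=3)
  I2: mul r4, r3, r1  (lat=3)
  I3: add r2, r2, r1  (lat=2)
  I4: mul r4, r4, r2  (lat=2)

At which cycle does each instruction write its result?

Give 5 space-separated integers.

Answer: 3 5 6 7 9

Derivation:
I0 add r4: issue@1 deps=(None,None) exec_start@1 write@3
I1 mul r2: issue@2 deps=(None,None) exec_start@2 write@5
I2 mul r4: issue@3 deps=(None,None) exec_start@3 write@6
I3 add r2: issue@4 deps=(1,None) exec_start@5 write@7
I4 mul r4: issue@5 deps=(2,3) exec_start@7 write@9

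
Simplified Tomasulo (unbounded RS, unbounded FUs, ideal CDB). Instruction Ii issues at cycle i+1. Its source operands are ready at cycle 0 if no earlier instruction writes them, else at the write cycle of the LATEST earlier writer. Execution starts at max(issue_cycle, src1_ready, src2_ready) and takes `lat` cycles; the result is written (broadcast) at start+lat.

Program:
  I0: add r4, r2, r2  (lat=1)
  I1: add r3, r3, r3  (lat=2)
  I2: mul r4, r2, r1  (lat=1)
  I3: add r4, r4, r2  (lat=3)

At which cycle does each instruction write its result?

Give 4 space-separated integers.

I0 add r4: issue@1 deps=(None,None) exec_start@1 write@2
I1 add r3: issue@2 deps=(None,None) exec_start@2 write@4
I2 mul r4: issue@3 deps=(None,None) exec_start@3 write@4
I3 add r4: issue@4 deps=(2,None) exec_start@4 write@7

Answer: 2 4 4 7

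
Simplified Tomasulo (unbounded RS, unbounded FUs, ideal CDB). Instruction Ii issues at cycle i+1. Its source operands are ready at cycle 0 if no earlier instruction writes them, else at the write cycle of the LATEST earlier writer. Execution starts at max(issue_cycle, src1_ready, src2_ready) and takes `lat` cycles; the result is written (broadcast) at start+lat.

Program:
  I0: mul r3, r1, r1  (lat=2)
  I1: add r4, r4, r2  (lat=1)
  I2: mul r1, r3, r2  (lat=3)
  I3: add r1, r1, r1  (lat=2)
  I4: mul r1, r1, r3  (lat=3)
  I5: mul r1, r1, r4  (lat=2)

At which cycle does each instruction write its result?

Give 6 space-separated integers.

I0 mul r3: issue@1 deps=(None,None) exec_start@1 write@3
I1 add r4: issue@2 deps=(None,None) exec_start@2 write@3
I2 mul r1: issue@3 deps=(0,None) exec_start@3 write@6
I3 add r1: issue@4 deps=(2,2) exec_start@6 write@8
I4 mul r1: issue@5 deps=(3,0) exec_start@8 write@11
I5 mul r1: issue@6 deps=(4,1) exec_start@11 write@13

Answer: 3 3 6 8 11 13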